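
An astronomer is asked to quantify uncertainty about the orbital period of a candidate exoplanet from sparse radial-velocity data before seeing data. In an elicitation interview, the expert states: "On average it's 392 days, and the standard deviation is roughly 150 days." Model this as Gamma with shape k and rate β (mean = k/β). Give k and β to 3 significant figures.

k ≈ 6.83, β ≈ 0.0174

For Gamma(k, rate β): mean = k/β, variance = k/β², so CV = 1/√k.
CV = SD/mean = 150/392 = 0.3827, hence k = 1/CV² = 6.83.
Then β = k/mean = 6.83/392 = 0.0174.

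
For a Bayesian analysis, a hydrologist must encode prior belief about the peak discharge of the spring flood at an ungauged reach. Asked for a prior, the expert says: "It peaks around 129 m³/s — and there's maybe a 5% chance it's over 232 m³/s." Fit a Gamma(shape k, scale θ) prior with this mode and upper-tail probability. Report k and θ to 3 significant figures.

k ≈ 9.09, θ ≈ 15.9

Gamma(k,θ) with k>1 has mode (k−1)θ, so θ = 129/(k−1).
Need P(X < 232) = 0.95 with θ tied to k this way. Start at k = 2, θ = 129: P(X<232) ≈ 0.537.
Too low — raise k to concentrate. Iterating converges to k ≈ 9.09.
Then θ = 129/(9.09−1) ≈ 15.9.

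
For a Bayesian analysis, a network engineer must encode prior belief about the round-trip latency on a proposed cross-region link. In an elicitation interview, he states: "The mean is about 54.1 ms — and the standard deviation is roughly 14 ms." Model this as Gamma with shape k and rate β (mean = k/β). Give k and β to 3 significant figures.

For Gamma(k, rate β): mean = k/β, variance = k/β², so CV = 1/√k.
CV = SD/mean = 14/54.1 = 0.2588, hence k = 1/CV² = 14.9.
Then β = k/mean = 14.9/54.1 = 0.276.

k ≈ 14.9, β ≈ 0.276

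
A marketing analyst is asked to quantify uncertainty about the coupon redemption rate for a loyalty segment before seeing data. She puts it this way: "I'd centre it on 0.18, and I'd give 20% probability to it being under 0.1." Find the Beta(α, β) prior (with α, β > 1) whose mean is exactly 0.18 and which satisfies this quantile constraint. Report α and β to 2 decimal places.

α ≈ 3.03, β ≈ 13.82

With mean 0.18 fixed, write α = 0.18s, β = 0.82s where s = α+β.
Need P(θ < 0.1) = 0.2 under Beta(0.18s, 0.82s). Normal approximation: (q−m)/√(m(1−m)/s) ≈ z_{0.2} = -0.842, so s ≈ 0.18·0.82·(-0.842)²/(0.1−0.18)² = 16.3.
At s = 16.3: P(θ<0.1) ≈ 0.205. Adjusting to match 0.2 gives s ≈ 16.85.
So α = 0.18·16.85 ≈ 3.03, β = 0.82·16.85 ≈ 13.82.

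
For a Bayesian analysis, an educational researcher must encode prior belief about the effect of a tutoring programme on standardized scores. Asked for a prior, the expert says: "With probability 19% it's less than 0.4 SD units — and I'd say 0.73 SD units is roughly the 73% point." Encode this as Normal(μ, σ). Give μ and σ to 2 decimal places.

μ = 0.59, σ = 0.22

For Normal(μ,σ), the p-quantile is μ + z_p·σ. Here z_{0.19} = -0.8779, z_{0.73} = 0.6128.
So 0.4 = μ − 0.8779σ and 0.73 = μ + 0.6128σ.
Subtracting: σ = (0.73 − 0.4)/(0.6128 − (-0.8779)) = 0.22.
Then μ = 0.4 − (-0.8779)·0.22 = 0.59.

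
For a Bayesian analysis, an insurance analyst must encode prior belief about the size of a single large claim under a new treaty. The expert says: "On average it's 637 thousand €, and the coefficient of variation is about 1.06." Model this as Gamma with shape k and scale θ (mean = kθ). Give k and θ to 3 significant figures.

k ≈ 0.89, θ ≈ 716

For Gamma(k, scale θ): mean = kθ, variance = kθ², so CV = 1/√k.
CV = 1.06, hence k = 1/CV² = 0.89.
Then θ = mean/k = 637/0.89 = 716.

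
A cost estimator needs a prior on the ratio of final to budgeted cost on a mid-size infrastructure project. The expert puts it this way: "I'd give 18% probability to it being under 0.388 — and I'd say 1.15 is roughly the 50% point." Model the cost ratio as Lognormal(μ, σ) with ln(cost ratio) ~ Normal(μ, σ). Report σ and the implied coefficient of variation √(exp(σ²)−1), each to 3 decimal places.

If T ~ Lognormal(μ,σ) then ln T ~ Normal(μ,σ), so the p-quantile of ln T is μ + z_p·σ.
ln(0.388) = -0.9467 and ln(1.15) = 0.1398; z_{0.18} = -0.9154, z_{0.5} = 0.
σ = (0.1398 − -0.9467)/(0 − (-0.9154)) = 1.187.
μ = -0.9467 − (-0.9154)·1.187 = 0.140.
CV = √(exp(σ²)−1) = √(exp(1.4089)−1) = 1.758.

σ ≈ 1.187, CV ≈ 1.758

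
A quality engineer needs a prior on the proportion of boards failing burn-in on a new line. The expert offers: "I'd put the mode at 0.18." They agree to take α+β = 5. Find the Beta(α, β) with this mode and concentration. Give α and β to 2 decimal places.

α = 1.54, β = 3.46

For α,β > 1 the Beta mode is (α−1)/(α+β−2). With α+β = 5, the mode is (α−1)/3.
Set (α−1)/3 = 0.18 → α = 1 + 0.18·3 = 1.54.
β = 5 − α = 3.46.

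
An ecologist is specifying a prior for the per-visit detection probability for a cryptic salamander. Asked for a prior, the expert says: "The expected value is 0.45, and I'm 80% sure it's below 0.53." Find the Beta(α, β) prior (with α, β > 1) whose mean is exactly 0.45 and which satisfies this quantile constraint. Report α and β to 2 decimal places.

With mean 0.45 fixed, write α = 0.45s, β = 0.55s where s = α+β.
Need P(θ < 0.53) = 0.8 under Beta(0.45s, 0.55s). Normal approximation: (q−m)/√(m(1−m)/s) ≈ z_{0.8} = 0.842, so s ≈ 0.45·0.55·(0.842)²/(0.53−0.45)² = 27.4.
At s = 27.4: P(θ<0.53) ≈ 0.800. Adjusting to match 0.8 gives s ≈ 27.29.
So α = 0.45·27.29 ≈ 12.28, β = 0.55·27.29 ≈ 15.01.

α ≈ 12.28, β ≈ 15.01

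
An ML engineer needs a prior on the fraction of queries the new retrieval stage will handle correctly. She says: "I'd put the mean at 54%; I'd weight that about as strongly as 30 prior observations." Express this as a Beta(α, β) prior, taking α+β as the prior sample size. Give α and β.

α = 16.2, β = 13.8

Under the effective-sample-size interpretation, Beta(α, β) has prior mean α/(α+β) and prior sample size α+β.
So α+β = 30 and α/(α+β) = 0.54, giving α = 0.54·30 = 16.2 and β = 30 − 16.2 = 13.8.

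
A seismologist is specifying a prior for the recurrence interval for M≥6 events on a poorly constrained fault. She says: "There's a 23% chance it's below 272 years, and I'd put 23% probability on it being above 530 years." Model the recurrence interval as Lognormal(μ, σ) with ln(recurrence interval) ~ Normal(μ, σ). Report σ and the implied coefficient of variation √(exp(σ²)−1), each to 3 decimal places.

σ ≈ 0.451, CV ≈ 0.475

If T ~ Lognormal(μ,σ) then ln T ~ Normal(μ,σ), so the p-quantile of ln T is μ + z_p·σ.
ln(272) = 5.606 and ln(530) = 6.273; z_{0.23} = -0.7388, z_{0.77} = 0.7388.
σ = (6.273 − 5.606)/(0.7388 − (-0.7388)) = 0.451.
μ = 5.606 − (-0.7388)·0.451 = 5.939.
CV = √(exp(σ²)−1) = √(exp(0.2038)−1) = 0.475.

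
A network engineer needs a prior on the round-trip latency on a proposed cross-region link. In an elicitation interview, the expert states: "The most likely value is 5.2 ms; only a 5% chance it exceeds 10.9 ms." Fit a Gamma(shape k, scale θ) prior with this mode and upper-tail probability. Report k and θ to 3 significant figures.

Gamma(k,θ) with k>1 has mode (k−1)θ, so θ = 5.2/(k−1).
Need P(X < 10.9) = 0.95 with θ tied to k this way. Start at k = 2, θ = 5.2: P(X<10.9) ≈ 0.619.
Too low — raise k to concentrate. Iterating converges to k ≈ 6.04.
Then θ = 5.2/(6.04−1) ≈ 1.03.

k ≈ 6.04, θ ≈ 1.03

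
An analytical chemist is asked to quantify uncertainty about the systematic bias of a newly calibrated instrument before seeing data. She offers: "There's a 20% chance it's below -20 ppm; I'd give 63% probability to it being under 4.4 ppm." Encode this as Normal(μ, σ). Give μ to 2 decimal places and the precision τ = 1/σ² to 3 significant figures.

μ = -2.50, τ = 0.00231

For Normal(μ,σ), the p-quantile is μ + z_p·σ. Here z_{0.2} = -0.8416, z_{0.63} = 0.3319.
So -20 = μ − 0.8416σ and 4.4 = μ + 0.3319σ.
Subtracting: σ = (4.4 − -20)/(0.3319 − (-0.8416)) = 20.79.
Then μ = -20 − (-0.8416)·20.79 = -2.50.
Precision τ = 1/σ² = 1/20.79² = 0.00231.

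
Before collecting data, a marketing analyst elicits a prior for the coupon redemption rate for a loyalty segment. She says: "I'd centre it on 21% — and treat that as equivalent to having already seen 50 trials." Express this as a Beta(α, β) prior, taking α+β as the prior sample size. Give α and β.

α = 10.5, β = 39.5

Under the effective-sample-size interpretation, Beta(α, β) has prior mean α/(α+β) and prior sample size α+β.
So α+β = 50 and α/(α+β) = 0.21, giving α = 0.21·50 = 10.5 and β = 50 − 10.5 = 39.5.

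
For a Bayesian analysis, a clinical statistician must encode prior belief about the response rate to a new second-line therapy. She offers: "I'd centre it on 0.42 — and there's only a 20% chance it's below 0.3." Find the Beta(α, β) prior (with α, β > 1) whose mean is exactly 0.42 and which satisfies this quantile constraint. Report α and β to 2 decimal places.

α ≈ 5.17, β ≈ 7.13

With mean 0.42 fixed, write α = 0.42s, β = 0.58s where s = α+β.
Need P(θ < 0.3) = 0.2 under Beta(0.42s, 0.58s). Normal approximation: (q−m)/√(m(1−m)/s) ≈ z_{0.2} = -0.842, so s ≈ 0.42·0.58·(-0.842)²/(0.3−0.42)² = 12.0.
At s = 12.0: P(θ<0.3) ≈ 0.203. Adjusting to match 0.2 gives s ≈ 12.30.
So α = 0.42·12.30 ≈ 5.17, β = 0.58·12.30 ≈ 7.13.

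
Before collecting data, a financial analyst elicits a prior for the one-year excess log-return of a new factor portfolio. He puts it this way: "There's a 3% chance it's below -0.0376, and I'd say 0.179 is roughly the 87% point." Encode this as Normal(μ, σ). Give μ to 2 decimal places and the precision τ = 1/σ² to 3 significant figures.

μ = 0.10, τ = 193

The p-quantile of Normal(μ,σ) is μ + z_p·σ, with z_{0.03} = -1.881 and z_{0.87} = 1.126.
Eliminate σ: μ = (z₂·x₁ − z₁·x₂)/(z₂ − z₁) = (1.126·-0.0376 − (-1.881)·0.179)/3.007 = 0.10.
Then σ = (x₂ − x₁)/(z₂ − z₁) = (0.179 − -0.0376)/3.007 = 0.07.
Precision τ = 1/σ² = 1/0.07203² = 193.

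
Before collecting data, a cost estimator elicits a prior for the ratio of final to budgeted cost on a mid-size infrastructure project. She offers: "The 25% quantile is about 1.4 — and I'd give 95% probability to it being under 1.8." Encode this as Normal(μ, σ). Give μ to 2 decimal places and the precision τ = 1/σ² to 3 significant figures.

μ = 1.52, τ = 33.6

For Normal(μ,σ), the p-quantile is μ + z_p·σ. Here z_{0.25} = -0.6745, z_{0.95} = 1.645.
So 1.4 = μ − 0.6745σ and 1.8 = μ + 1.645σ.
Subtracting: σ = (1.8 − 1.4)/(1.645 − (-0.6745)) = 0.17.
Then μ = 1.4 − (-0.6745)·0.17 = 1.52.
Precision τ = 1/σ² = 1/0.1725² = 33.6.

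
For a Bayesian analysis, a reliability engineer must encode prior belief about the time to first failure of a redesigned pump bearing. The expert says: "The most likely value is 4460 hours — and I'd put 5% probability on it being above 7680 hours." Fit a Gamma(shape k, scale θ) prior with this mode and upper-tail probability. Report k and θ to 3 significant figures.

k ≈ 10.4, θ ≈ 472

Gamma(k,θ) with k>1 has mode (k−1)θ, so θ = 4460/(k−1).
Need P(X < 7680) = 0.95 with θ tied to k this way. Start at k = 2, θ = 4460: P(X<7680) ≈ 0.514.
Too low — raise k to concentrate. Iterating converges to k ≈ 10.4.
Then θ = 4460/(10.4−1) ≈ 472.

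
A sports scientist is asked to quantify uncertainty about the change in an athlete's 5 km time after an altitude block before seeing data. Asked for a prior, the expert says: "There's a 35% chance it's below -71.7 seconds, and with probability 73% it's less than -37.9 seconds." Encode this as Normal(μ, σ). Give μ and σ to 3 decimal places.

μ = -58.652, σ = 33.863

The p-quantile of Normal(μ,σ) is μ + z_p·σ, with z_{0.35} = -0.3853 and z_{0.73} = 0.6128.
Eliminate σ: μ = (z₂·x₁ − z₁·x₂)/(z₂ − z₁) = (0.6128·-71.7 − (-0.3853)·-37.9)/0.9981 = -58.652.
Then σ = (x₂ − x₁)/(z₂ − z₁) = (-37.9 − -71.7)/0.9981 = 33.863.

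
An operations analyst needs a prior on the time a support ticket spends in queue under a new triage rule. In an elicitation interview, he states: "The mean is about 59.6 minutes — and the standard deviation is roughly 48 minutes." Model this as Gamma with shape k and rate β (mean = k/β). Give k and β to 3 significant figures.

k ≈ 1.54, β ≈ 0.0259

For Gamma(k, rate β): mean = k/β, variance = k/β², so CV = 1/√k.
CV = SD/mean = 48/59.6 = 0.8054, hence k = 1/CV² = 1.54.
Then β = k/mean = 1.54/59.6 = 0.0259.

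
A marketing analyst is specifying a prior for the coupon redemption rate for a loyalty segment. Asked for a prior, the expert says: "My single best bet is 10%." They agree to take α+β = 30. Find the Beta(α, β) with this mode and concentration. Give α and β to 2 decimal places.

For α,β > 1 the Beta mode is (α−1)/(α+β−2). With α+β = 30, the mode is (α−1)/28.
Set (α−1)/28 = 0.1 → α = 1 + 0.1·28 = 3.80.
β = 30 − α = 26.20.

α = 3.80, β = 26.20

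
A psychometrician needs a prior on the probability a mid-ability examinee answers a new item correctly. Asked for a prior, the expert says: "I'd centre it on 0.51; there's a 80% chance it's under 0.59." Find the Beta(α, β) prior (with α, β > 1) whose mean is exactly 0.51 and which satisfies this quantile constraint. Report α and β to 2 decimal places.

With mean 0.51 fixed, write α = 0.51s, β = 0.49s where s = α+β.
Need P(θ < 0.59) = 0.8 under Beta(0.51s, 0.49s). Normal approximation: (q−m)/√(m(1−m)/s) ≈ z_{0.8} = 0.842, so s ≈ 0.51·0.49·(0.842)²/(0.59−0.51)² = 27.7.
At s = 27.7: P(θ<0.59) ≈ 0.799. Adjusting to match 0.8 gives s ≈ 27.84.
So α = 0.51·27.84 ≈ 14.20, β = 0.49·27.84 ≈ 13.64.

α ≈ 14.20, β ≈ 13.64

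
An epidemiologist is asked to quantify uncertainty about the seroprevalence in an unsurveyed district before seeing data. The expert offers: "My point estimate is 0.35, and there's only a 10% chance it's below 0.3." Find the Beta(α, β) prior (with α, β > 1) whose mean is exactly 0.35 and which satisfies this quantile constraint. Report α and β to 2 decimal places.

With mean 0.35 fixed, write α = 0.35s, β = 0.65s where s = α+β.
Need P(θ < 0.3) = 0.1 under Beta(0.35s, 0.65s). Normal approximation: (q−m)/√(m(1−m)/s) ≈ z_{0.1} = -1.28, so s ≈ 0.35·0.65·(-1.28)²/(0.3−0.35)² = 149.5.
At s = 149.5: P(θ<0.3) ≈ 0.098. Adjusting to match 0.1 gives s ≈ 146.40.
So α = 0.35·146.40 ≈ 51.24, β = 0.65·146.40 ≈ 95.16.

α ≈ 51.24, β ≈ 95.16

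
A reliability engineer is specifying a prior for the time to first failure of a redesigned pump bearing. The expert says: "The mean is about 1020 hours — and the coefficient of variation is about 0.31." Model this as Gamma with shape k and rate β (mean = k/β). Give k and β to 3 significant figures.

For Gamma(k, rate β): mean = k/β, variance = k/β², so CV = 1/√k.
CV = 0.31, hence k = 1/CV² = 10.4.
Then β = k/mean = 10.4/1020 = 0.0102.

k ≈ 10.4, β ≈ 0.0102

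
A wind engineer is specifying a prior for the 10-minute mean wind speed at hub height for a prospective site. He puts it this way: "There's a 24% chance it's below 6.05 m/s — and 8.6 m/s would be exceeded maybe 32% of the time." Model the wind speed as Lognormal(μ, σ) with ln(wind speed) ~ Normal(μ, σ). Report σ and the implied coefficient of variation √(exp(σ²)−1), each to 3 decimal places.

σ ≈ 0.300, CV ≈ 0.306

If T ~ Lognormal(μ,σ) then ln T ~ Normal(μ,σ), so the p-quantile of ln T is μ + z_p·σ.
ln(6.05) = 1.8 and ln(8.6) = 2.152; z_{0.24} = -0.7063, z_{0.68} = 0.4677.
σ = (2.152 − 1.8)/(0.4677 − (-0.7063)) = 0.300.
μ = 1.8 − (-0.7063)·0.300 = 2.012.
CV = √(exp(σ²)−1) = √(exp(0.0897)−1) = 0.306.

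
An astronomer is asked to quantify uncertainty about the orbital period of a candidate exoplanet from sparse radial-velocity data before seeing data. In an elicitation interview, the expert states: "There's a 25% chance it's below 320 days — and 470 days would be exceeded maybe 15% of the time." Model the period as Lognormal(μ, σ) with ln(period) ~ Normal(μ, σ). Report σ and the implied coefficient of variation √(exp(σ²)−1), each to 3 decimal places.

If T ~ Lognormal(μ,σ) then ln T ~ Normal(μ,σ), so the p-quantile of ln T is μ + z_p·σ.
ln(320) = 5.768 and ln(470) = 6.153; z_{0.25} = -0.6745, z_{0.85} = 1.036.
σ = (6.153 − 5.768)/(1.036 − (-0.6745)) = 0.225.
μ = 5.768 − (-0.6745)·0.225 = 5.920.
CV = √(exp(σ²)−1) = √(exp(0.0505)−1) = 0.228.

σ ≈ 0.225, CV ≈ 0.228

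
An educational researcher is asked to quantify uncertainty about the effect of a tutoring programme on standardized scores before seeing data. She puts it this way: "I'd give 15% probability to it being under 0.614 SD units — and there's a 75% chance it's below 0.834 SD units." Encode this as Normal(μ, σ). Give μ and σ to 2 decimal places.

The p-quantile of Normal(μ,σ) is μ + z_p·σ, with z_{0.15} = -1.036 and z_{0.75} = 0.6745.
Eliminate σ: μ = (z₂·x₁ − z₁·x₂)/(z₂ − z₁) = (0.6745·0.614 − (-1.036)·0.834)/1.711 = 0.75.
Then σ = (x₂ − x₁)/(z₂ − z₁) = (0.834 − 0.614)/1.711 = 0.13.

μ = 0.75, σ = 0.13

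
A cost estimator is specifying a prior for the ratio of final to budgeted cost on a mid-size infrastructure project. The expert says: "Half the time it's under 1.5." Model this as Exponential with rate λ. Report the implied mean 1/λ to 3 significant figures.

mean ≈ 2.16

Exponential median = ln 2 / λ, so λ = ln 2 / 1.5 = 0.462.
Mean = 1/λ = 2.16.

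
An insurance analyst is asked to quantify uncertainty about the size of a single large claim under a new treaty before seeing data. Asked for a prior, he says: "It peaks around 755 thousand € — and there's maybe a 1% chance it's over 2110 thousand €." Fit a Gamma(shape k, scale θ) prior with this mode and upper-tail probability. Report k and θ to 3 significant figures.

k ≈ 5.33, θ ≈ 174

Gamma(k,θ) with k>1 has mode (k−1)θ, so θ = 755/(k−1).
Need P(X < 2110) = 0.99 with θ tied to k this way. Start at k = 2, θ = 755: P(X<2110) ≈ 0.768.
Too low — raise k to concentrate. Iterating converges to k ≈ 5.33.
Then θ = 755/(5.33−1) ≈ 174.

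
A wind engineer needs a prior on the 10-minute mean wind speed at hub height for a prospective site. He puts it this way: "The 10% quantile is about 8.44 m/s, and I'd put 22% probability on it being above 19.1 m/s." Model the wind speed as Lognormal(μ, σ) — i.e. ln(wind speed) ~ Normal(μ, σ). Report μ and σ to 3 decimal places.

μ ≈ 2.643, σ ≈ 0.398

If T ~ Lognormal(μ,σ) then ln T ~ Normal(μ,σ), so the p-quantile of ln T is μ + z_p·σ.
ln(8.44) = 2.133 and ln(19.1) = 2.95; z_{0.1} = -1.282, z_{0.78} = 0.7722.
σ = (2.95 − 2.133)/(0.7722 − (-1.282)) = 0.398.
μ = 2.133 − (-1.282)·0.398 = 2.643.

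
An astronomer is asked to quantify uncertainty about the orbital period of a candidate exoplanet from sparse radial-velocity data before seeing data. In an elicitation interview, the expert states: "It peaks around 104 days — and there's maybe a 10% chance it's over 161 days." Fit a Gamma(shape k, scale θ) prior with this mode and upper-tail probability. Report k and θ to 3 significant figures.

Gamma(k,θ) with k>1 has mode (k−1)θ, so θ = 104/(k−1).
Need P(X < 161) = 0.9 with θ tied to k this way. Start at k = 2, θ = 104: P(X<161) ≈ 0.458.
Too low — raise k to concentrate. Iterating converges to k ≈ 10.8.
Then θ = 104/(10.8−1) ≈ 10.6.

k ≈ 10.8, θ ≈ 10.6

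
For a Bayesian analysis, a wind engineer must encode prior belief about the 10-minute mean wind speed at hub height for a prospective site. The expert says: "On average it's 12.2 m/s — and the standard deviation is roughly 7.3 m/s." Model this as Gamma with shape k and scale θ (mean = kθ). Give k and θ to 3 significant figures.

For Gamma(k, scale θ): mean = kθ, variance = kθ², so CV = 1/√k.
CV = SD/mean = 7.3/12.2 = 0.5984, hence k = 1/CV² = 2.79.
Then θ = mean/k = 12.2/2.79 = 4.37.

k ≈ 2.79, θ ≈ 4.37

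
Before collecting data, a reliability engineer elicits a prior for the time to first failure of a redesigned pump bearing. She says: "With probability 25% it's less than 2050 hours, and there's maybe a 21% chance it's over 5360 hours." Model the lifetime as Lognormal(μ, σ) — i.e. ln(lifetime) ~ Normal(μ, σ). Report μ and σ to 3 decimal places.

μ ≈ 8.063, σ ≈ 0.649

If T ~ Lognormal(μ,σ) then ln T ~ Normal(μ,σ), so the p-quantile of ln T is μ + z_p·σ.
ln(2050) = 7.626 and ln(5360) = 8.587; z_{0.25} = -0.6745, z_{0.79} = 0.8064.
σ = (8.587 − 7.626)/(0.8064 − (-0.6745)) = 0.649.
μ = 7.626 − (-0.6745)·0.649 = 8.063.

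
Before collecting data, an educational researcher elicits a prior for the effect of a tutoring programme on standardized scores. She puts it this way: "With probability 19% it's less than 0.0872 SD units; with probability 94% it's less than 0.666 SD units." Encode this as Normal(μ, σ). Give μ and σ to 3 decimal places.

μ = 0.296, σ = 0.238

For Normal(μ,σ), the p-quantile is μ + z_p·σ. Here z_{0.19} = -0.8779, z_{0.94} = 1.555.
So 0.0872 = μ − 0.8779σ and 0.666 = μ + 1.555σ.
Subtracting: σ = (0.666 − 0.0872)/(1.555 − (-0.8779)) = 0.238.
Then μ = 0.0872 − (-0.8779)·0.238 = 0.296.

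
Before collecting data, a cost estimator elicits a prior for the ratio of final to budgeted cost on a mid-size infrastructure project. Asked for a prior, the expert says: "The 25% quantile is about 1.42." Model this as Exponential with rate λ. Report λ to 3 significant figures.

P(T < 1.42) = 1 − e^(−λ·1.42) = 0.25, so λ = −ln(1−0.25)/1.42 = −ln(0.75)/1.42 = 0.203.

λ ≈ 0.203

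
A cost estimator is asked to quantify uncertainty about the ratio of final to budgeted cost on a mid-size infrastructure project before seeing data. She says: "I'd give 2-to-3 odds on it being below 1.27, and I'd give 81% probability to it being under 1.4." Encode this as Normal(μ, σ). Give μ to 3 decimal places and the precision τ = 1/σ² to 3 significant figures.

μ = 1.299, τ = 75.7

For Normal(μ,σ), the p-quantile is μ + z_p·σ. Here z_{0.4} = -0.2533, z_{0.81} = 0.8779.
So 1.27 = μ − 0.2533σ and 1.4 = μ + 0.8779σ.
Subtracting: σ = (1.4 − 1.27)/(0.8779 − (-0.2533)) = 0.115.
Then μ = 1.27 − (-0.2533)·0.115 = 1.299.
Precision τ = 1/σ² = 1/0.1149² = 75.7.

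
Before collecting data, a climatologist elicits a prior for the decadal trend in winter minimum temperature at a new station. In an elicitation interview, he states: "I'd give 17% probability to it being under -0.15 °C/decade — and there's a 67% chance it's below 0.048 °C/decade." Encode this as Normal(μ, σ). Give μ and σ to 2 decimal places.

For Normal(μ,σ), the p-quantile is μ + z_p·σ. Here z_{0.17} = -0.9542, z_{0.67} = 0.4399.
So -0.15 = μ − 0.9542σ and 0.048 = μ + 0.4399σ.
Subtracting: σ = (0.048 − -0.15)/(0.4399 − (-0.9542)) = 0.14.
Then μ = -0.15 − (-0.9542)·0.14 = -0.01.

μ = -0.01, σ = 0.14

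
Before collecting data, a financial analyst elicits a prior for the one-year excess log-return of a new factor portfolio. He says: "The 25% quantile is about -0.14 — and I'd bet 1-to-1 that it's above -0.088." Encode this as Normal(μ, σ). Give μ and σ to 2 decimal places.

The p-quantile of Normal(μ,σ) is μ + z_p·σ, with z_{0.25} = -0.6745 and z_{0.5} = 0.
Eliminate σ: μ = (z₂·x₁ − z₁·x₂)/(z₂ − z₁) = (0·-0.14 − (-0.6745)·-0.088)/0.6745 = -0.09.
Then σ = (x₂ − x₁)/(z₂ − z₁) = (-0.088 − -0.14)/0.6745 = 0.08.

μ = -0.09, σ = 0.08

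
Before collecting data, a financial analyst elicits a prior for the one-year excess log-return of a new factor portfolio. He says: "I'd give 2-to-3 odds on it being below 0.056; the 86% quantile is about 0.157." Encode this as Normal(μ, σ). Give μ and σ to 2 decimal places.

For Normal(μ,σ), the p-quantile is μ + z_p·σ. Here z_{0.4} = -0.2533, z_{0.86} = 1.08.
So 0.056 = μ − 0.2533σ and 0.157 = μ + 1.08σ.
Subtracting: σ = (0.157 − 0.056)/(1.08 − (-0.2533)) = 0.08.
Then μ = 0.056 − (-0.2533)·0.08 = 0.08.

μ = 0.08, σ = 0.08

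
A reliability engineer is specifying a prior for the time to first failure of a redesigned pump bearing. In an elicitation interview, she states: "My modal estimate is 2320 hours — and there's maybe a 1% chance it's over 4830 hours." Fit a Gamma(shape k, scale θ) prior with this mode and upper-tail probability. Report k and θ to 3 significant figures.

k ≈ 10.1, θ ≈ 256

Gamma(k,θ) with k>1 has mode (k−1)θ, so θ = 2320/(k−1).
Need P(X < 4830) = 0.99 with θ tied to k this way. Start at k = 2, θ = 2320: P(X<4830) ≈ 0.616.
Too low — raise k to concentrate. Iterating converges to k ≈ 10.1.
Then θ = 2320/(10.1−1) ≈ 256.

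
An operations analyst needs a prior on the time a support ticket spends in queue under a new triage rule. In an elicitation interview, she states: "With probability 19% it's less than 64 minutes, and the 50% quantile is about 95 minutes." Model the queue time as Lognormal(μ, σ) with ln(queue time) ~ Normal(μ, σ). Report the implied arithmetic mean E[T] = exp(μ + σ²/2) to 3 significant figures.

E[T] ≈ 105 minutes

If T ~ Lognormal(μ,σ) then ln T ~ Normal(μ,σ), so the p-quantile of ln T is μ + z_p·σ.
ln(64) = 4.159 and ln(95) = 4.554; z_{0.19} = -0.8779, z_{0.5} = 0.
σ = (4.554 − 4.159)/(0 − (-0.8779)) = 0.450.
μ = 4.159 − (-0.8779)·0.450 = 4.554.
E[T] = exp(μ + σ²/2) = exp(4.554 + 0.1012) = 105 minutes.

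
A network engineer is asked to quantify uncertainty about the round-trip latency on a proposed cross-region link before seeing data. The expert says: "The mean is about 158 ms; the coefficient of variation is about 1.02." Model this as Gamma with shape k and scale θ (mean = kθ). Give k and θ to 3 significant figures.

k ≈ 0.961, θ ≈ 164

For Gamma(k, scale θ): mean = kθ, variance = kθ², so CV = 1/√k.
CV = 1.02, hence k = 1/CV² = 0.961.
Then θ = mean/k = 158/0.961 = 164.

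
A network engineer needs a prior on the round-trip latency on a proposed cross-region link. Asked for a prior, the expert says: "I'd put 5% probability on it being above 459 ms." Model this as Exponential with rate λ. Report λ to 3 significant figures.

P(T > 459.0) = e^(−λ·459.0) = 0.05, so λ = −ln(0.05)/459.0 = 0.00653.

λ ≈ 0.00653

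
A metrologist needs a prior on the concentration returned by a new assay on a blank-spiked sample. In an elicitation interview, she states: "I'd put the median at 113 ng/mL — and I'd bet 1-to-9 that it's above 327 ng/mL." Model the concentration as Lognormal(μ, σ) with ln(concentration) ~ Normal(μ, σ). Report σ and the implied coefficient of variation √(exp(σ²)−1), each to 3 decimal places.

σ ≈ 0.829, CV ≈ 0.994

If T ~ Lognormal(μ,σ) then ln T ~ Normal(μ,σ), so the p-quantile of ln T is μ + z_p·σ.
ln(113) = 4.727 and ln(327) = 5.79; z_{0.5} = 0, z_{0.9} = 1.282.
σ = (5.79 − 4.727)/(1.282 − (0)) = 0.829.
μ = 4.727 − (0)·0.829 = 4.727.
CV = √(exp(σ²)−1) = √(exp(0.6875)−1) = 0.994.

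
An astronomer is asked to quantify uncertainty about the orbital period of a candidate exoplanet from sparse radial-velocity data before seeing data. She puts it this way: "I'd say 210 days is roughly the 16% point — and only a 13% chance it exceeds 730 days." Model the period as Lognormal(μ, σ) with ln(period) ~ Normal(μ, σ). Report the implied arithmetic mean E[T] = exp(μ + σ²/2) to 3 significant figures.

E[T] ≈ 448 days

If T ~ Lognormal(μ,σ) then ln T ~ Normal(μ,σ), so the p-quantile of ln T is μ + z_p·σ.
ln(210) = 5.347 and ln(730) = 6.593; z_{0.16} = -0.9945, z_{0.87} = 1.126.
σ = (6.593 − 5.347)/(1.126 − (-0.9945)) = 0.587.
μ = 5.347 − (-0.9945)·0.587 = 5.931.
E[T] = exp(μ + σ²/2) = exp(5.931 + 0.1726) = 448 days.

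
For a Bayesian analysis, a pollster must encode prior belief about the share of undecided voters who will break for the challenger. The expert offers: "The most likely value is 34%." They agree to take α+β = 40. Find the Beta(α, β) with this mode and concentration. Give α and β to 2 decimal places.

For α,β > 1 the Beta mode is (α−1)/(α+β−2). With α+β = 40, the mode is (α−1)/38.
Set (α−1)/38 = 0.34 → α = 1 + 0.34·38 = 13.92.
β = 40 − α = 26.08.

α = 13.92, β = 26.08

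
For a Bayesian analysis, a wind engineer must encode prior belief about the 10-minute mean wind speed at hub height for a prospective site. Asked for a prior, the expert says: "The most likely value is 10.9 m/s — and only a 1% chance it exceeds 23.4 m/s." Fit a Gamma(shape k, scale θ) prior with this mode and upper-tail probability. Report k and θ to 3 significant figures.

Gamma(k,θ) with k>1 has mode (k−1)θ, so θ = 10.9/(k−1).
Need P(X < 23.4) = 0.99 with θ tied to k this way. Start at k = 2, θ = 10.9: P(X<23.4) ≈ 0.632.
Too low — raise k to concentrate. Iterating converges to k ≈ 9.3.
Then θ = 10.9/(9.3−1) ≈ 1.31.

k ≈ 9.3, θ ≈ 1.31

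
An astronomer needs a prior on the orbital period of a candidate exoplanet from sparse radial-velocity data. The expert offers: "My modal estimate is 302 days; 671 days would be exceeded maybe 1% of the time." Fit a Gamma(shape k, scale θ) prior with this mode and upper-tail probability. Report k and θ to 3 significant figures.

k ≈ 8.55, θ ≈ 40

Gamma(k,θ) with k>1 has mode (k−1)θ, so θ = 302/(k−1).
Need P(X < 671) = 0.99 with θ tied to k this way. Start at k = 2, θ = 302: P(X<671) ≈ 0.651.
Too low — raise k to concentrate. Iterating converges to k ≈ 8.55.
Then θ = 302/(8.55−1) ≈ 40.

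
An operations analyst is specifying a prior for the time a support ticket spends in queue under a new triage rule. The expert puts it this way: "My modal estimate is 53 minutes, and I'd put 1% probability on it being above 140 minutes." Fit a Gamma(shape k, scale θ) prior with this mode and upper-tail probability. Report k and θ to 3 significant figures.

Gamma(k,θ) with k>1 has mode (k−1)θ, so θ = 53/(k−1).
Need P(X < 140) = 0.99 with θ tied to k this way. Start at k = 2, θ = 53: P(X<140) ≈ 0.741.
Too low — raise k to concentrate. Iterating converges to k ≈ 5.91.
Then θ = 53/(5.91−1) ≈ 10.8.

k ≈ 5.91, θ ≈ 10.8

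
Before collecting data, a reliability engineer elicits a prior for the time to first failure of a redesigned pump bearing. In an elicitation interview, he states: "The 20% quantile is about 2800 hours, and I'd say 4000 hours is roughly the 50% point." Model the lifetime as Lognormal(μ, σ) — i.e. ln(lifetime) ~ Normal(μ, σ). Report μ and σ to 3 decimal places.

μ ≈ 8.294, σ ≈ 0.424

If T ~ Lognormal(μ,σ) then ln T ~ Normal(μ,σ), so the p-quantile of ln T is μ + z_p·σ.
ln(2800) = 7.937 and ln(4000) = 8.294; z_{0.2} = -0.8416, z_{0.5} = 0.
σ = (8.294 − 7.937)/(0 − (-0.8416)) = 0.424.
μ = 7.937 − (-0.8416)·0.424 = 8.294.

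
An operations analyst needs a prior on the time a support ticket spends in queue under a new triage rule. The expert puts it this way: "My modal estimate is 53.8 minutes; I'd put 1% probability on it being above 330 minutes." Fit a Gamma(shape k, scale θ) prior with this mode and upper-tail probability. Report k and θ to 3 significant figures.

Gamma(k,θ) with k>1 has mode (k−1)θ, so θ = 53.8/(k−1).
Need P(X < 330) = 0.99 with θ tied to k this way. Start at k = 2, θ = 53.8: P(X<330) ≈ 0.985.
Too low — raise k to concentrate. Iterating converges to k ≈ 2.12.
Then θ = 53.8/(2.12−1) ≈ 48.1.

k ≈ 2.12, θ ≈ 48.1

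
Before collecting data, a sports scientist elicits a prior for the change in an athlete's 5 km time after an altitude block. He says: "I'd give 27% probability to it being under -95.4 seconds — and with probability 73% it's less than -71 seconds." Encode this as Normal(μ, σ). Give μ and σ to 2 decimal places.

μ = -83.20, σ = 19.91

The p-quantile of Normal(μ,σ) is μ + z_p·σ, with z_{0.27} = -0.6128 and z_{0.73} = 0.6128.
Eliminate σ: μ = (z₂·x₁ − z₁·x₂)/(z₂ − z₁) = (0.6128·-95.4 − (-0.6128)·-71)/1.226 = -83.20.
Then σ = (x₂ − x₁)/(z₂ − z₁) = (-71 − -95.4)/1.226 = 19.91.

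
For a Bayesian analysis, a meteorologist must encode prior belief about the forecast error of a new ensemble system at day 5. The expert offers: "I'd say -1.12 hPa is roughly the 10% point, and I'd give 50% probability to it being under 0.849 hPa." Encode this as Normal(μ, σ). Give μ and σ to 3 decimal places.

The p-quantile of Normal(μ,σ) is μ + z_p·σ, with z_{0.1} = -1.282 and z_{0.5} = 0.
Eliminate σ: μ = (z₂·x₁ − z₁·x₂)/(z₂ − z₁) = (0·-1.12 − (-1.282)·0.849)/1.282 = 0.849.
Then σ = (x₂ − x₁)/(z₂ − z₁) = (0.849 − -1.12)/1.282 = 1.536.

μ = 0.849, σ = 1.536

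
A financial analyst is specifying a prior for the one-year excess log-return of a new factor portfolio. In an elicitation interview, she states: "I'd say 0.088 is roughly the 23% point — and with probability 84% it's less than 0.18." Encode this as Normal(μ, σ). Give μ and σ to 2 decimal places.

μ = 0.13, σ = 0.05

The p-quantile of Normal(μ,σ) is μ + z_p·σ, with z_{0.23} = -0.7388 and z_{0.84} = 0.9945.
Eliminate σ: μ = (z₂·x₁ − z₁·x₂)/(z₂ − z₁) = (0.9945·0.088 − (-0.7388)·0.18)/1.733 = 0.13.
Then σ = (x₂ − x₁)/(z₂ − z₁) = (0.18 − 0.088)/1.733 = 0.05.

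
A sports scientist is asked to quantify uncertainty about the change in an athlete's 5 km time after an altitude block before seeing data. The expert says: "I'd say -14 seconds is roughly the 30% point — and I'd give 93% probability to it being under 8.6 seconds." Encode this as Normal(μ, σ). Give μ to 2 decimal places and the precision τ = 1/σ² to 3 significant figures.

For Normal(μ,σ), the p-quantile is μ + z_p·σ. Here z_{0.3} = -0.5244, z_{0.93} = 1.476.
So -14 = μ − 0.5244σ and 8.6 = μ + 1.476σ.
Subtracting: σ = (8.6 − -14)/(1.476 − (-0.5244)) = 11.30.
Then μ = -14 − (-0.5244)·11.30 = -8.07.
Precision τ = 1/σ² = 1/11.3² = 0.00783.

μ = -8.07, τ = 0.00783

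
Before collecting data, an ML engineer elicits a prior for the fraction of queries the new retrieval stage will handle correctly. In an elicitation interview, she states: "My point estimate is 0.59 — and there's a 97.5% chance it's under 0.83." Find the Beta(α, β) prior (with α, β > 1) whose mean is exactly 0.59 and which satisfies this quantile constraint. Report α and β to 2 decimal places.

α ≈ 7.63, β ≈ 5.30

With mean 0.59 fixed, write α = 0.59s, β = 0.41s where s = α+β.
Need P(θ < 0.83) = 0.975 under Beta(0.59s, 0.41s). Normal approximation: (q−m)/√(m(1−m)/s) ≈ z_{0.975} = 1.96, so s ≈ 0.59·0.41·(1.96)²/(0.83−0.59)² = 16.1.
At s = 16.1: P(θ<0.83) ≈ 0.986. Adjusting to match 0.975 gives s ≈ 12.94.
So α = 0.59·12.94 ≈ 7.63, β = 0.41·12.94 ≈ 5.30.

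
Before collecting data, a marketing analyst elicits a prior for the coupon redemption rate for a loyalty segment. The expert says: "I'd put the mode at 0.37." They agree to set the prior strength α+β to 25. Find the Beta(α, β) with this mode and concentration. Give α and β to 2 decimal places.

For α,β > 1 the Beta mode is (α−1)/(α+β−2). With α+β = 25, the mode is (α−1)/23.
Set (α−1)/23 = 0.37 → α = 1 + 0.37·23 = 9.51.
β = 25 − α = 15.49.

α = 9.51, β = 15.49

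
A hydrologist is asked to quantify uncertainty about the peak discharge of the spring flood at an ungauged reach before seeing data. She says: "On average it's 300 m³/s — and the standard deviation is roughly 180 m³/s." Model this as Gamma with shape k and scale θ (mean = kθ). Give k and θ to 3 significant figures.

k ≈ 2.78, θ ≈ 108

For Gamma(k, scale θ): mean = kθ, variance = kθ², so CV = 1/√k.
CV = SD/mean = 180/300 = 0.6, hence k = 1/CV² = 2.78.
Then θ = mean/k = 300/2.78 = 108.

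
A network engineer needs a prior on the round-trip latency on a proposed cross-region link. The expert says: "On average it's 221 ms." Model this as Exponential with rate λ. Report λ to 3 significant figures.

Exponential mean = 1/λ, so λ = 1/221.0 = 0.00452.

λ ≈ 0.00452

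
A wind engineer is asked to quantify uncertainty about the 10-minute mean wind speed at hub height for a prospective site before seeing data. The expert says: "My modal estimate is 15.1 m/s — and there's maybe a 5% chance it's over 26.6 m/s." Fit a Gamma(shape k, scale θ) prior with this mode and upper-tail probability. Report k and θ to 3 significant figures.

k ≈ 9.7, θ ≈ 1.74

Gamma(k,θ) with k>1 has mode (k−1)θ, so θ = 15.1/(k−1).
Need P(X < 26.6) = 0.95 with θ tied to k this way. Start at k = 2, θ = 15.1: P(X<26.6) ≈ 0.526.
Too low — raise k to concentrate. Iterating converges to k ≈ 9.7.
Then θ = 15.1/(9.7−1) ≈ 1.74.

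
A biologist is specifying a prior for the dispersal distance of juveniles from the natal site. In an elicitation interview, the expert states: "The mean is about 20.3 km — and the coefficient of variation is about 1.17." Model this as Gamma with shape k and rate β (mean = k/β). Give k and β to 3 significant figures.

k ≈ 0.731, β ≈ 0.036

For Gamma(k, rate β): mean = k/β, variance = k/β², so CV = 1/√k.
CV = 1.17, hence k = 1/CV² = 0.731.
Then β = k/mean = 0.731/20.3 = 0.036.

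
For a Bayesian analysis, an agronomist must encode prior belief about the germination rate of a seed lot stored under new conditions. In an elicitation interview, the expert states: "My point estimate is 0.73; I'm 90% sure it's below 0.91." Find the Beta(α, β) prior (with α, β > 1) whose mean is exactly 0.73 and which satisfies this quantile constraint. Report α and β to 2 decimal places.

With mean 0.73 fixed, write α = 0.73s, β = 0.27s where s = α+β.
Need P(θ < 0.91) = 0.9 under Beta(0.73s, 0.27s). Normal approximation: (q−m)/√(m(1−m)/s) ≈ z_{0.9} = 1.28, so s ≈ 0.73·0.27·(1.28)²/(0.91−0.73)² = 10.0.
At s = 10.0: P(θ<0.91) ≈ 0.932. Adjusting to match 0.9 gives s ≈ 7.79.
So α = 0.73·7.79 ≈ 5.68, β = 0.27·7.79 ≈ 2.10.

α ≈ 5.68, β ≈ 2.10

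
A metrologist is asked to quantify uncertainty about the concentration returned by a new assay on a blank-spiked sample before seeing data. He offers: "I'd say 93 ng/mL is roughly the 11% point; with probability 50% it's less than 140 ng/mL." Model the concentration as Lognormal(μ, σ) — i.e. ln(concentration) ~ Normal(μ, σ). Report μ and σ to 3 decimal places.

μ ≈ 4.942, σ ≈ 0.333

If T ~ Lognormal(μ,σ) then ln T ~ Normal(μ,σ), so the p-quantile of ln T is μ + z_p·σ.
ln(93) = 4.533 and ln(140) = 4.942; z_{0.11} = -1.227, z_{0.5} = 0.
σ = (4.942 − 4.533)/(0 − (-1.227)) = 0.333.
μ = 4.533 − (-1.227)·0.333 = 4.942.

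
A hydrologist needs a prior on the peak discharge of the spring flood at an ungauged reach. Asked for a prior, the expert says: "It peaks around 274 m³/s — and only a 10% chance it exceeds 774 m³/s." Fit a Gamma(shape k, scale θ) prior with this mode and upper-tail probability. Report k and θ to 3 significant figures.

k ≈ 2.77, θ ≈ 155

Gamma(k,θ) with k>1 has mode (k−1)θ, so θ = 274/(k−1).
Need P(X < 774) = 0.9 with θ tied to k this way. Start at k = 2, θ = 274: P(X<774) ≈ 0.773.
Too low — raise k to concentrate. Iterating converges to k ≈ 2.77.
Then θ = 274/(2.77−1) ≈ 155.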